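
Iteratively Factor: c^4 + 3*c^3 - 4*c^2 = (c + 4)*(c^3 - c^2) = c*(c + 4)*(c^2 - c) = c*(c - 1)*(c + 4)*(c)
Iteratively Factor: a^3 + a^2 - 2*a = (a + 2)*(a^2 - a) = a*(a + 2)*(a - 1)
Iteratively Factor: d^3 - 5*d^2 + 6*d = (d - 3)*(d^2 - 2*d) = (d - 3)*(d - 2)*(d)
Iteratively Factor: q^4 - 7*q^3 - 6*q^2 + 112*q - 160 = (q - 5)*(q^3 - 2*q^2 - 16*q + 32) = (q - 5)*(q - 2)*(q^2 - 16) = (q - 5)*(q - 2)*(q + 4)*(q - 4)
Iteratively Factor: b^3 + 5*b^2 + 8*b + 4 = (b + 2)*(b^2 + 3*b + 2) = (b + 1)*(b + 2)*(b + 2)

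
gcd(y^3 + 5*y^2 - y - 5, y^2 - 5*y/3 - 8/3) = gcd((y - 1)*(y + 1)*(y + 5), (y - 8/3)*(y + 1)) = y + 1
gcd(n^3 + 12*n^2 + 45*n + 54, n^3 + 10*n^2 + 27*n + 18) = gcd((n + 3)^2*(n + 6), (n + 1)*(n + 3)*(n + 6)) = n^2 + 9*n + 18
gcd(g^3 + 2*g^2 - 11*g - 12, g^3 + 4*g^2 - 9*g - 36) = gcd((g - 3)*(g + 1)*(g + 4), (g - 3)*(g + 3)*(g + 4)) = g^2 + g - 12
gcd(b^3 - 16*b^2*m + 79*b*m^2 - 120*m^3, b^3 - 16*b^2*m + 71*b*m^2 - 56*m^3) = b - 8*m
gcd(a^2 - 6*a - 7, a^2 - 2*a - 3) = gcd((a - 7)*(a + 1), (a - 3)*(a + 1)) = a + 1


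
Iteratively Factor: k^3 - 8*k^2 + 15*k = (k - 3)*(k^2 - 5*k) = (k - 5)*(k - 3)*(k)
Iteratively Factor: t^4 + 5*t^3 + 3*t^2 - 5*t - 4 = (t + 1)*(t^3 + 4*t^2 - t - 4) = (t - 1)*(t + 1)*(t^2 + 5*t + 4) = (t - 1)*(t + 1)^2*(t + 4)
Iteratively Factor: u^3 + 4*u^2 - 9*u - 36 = (u - 3)*(u^2 + 7*u + 12) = (u - 3)*(u + 4)*(u + 3)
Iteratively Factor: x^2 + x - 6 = (x + 3)*(x - 2)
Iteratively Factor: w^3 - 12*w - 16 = (w + 2)*(w^2 - 2*w - 8) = (w + 2)^2*(w - 4)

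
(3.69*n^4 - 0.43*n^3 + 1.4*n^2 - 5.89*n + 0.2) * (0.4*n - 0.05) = 1.476*n^5 - 0.3565*n^4 + 0.5815*n^3 - 2.426*n^2 + 0.3745*n - 0.01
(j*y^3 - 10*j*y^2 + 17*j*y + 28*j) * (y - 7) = j*y^4 - 17*j*y^3 + 87*j*y^2 - 91*j*y - 196*j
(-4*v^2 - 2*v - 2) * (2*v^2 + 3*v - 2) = -8*v^4 - 16*v^3 - 2*v^2 - 2*v + 4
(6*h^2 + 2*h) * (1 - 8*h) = -48*h^3 - 10*h^2 + 2*h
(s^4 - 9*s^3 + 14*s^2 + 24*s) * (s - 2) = s^5 - 11*s^4 + 32*s^3 - 4*s^2 - 48*s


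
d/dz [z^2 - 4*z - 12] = 2*z - 4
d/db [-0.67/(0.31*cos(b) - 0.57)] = -0.2077*sin(b)/(0.31*cos(b) - 0.57)^2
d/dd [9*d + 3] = 9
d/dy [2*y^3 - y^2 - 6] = 2*y*(3*y - 1)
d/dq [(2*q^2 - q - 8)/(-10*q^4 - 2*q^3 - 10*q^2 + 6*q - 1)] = (40*q^5 - 26*q^4 - 324*q^3 - 46*q^2 - 164*q + 49)/(100*q^8 + 40*q^7 + 204*q^6 - 80*q^5 + 96*q^4 - 116*q^3 + 56*q^2 - 12*q + 1)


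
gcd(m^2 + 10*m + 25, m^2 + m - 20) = m + 5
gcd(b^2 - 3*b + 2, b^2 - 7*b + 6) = b - 1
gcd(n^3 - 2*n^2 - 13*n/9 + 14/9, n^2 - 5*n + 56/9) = n - 7/3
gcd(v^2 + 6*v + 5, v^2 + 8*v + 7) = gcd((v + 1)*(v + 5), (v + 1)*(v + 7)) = v + 1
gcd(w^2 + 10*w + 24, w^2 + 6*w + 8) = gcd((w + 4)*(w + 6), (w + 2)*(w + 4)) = w + 4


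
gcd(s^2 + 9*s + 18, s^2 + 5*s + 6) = s + 3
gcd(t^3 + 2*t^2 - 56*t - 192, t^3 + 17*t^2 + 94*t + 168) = t^2 + 10*t + 24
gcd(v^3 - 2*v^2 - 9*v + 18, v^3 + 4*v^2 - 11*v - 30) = v - 3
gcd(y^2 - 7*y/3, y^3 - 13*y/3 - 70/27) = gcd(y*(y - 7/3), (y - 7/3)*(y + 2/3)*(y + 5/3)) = y - 7/3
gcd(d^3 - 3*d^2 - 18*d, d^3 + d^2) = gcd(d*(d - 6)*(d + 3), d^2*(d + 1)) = d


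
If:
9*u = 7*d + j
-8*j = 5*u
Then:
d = 11*u/8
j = -5*u/8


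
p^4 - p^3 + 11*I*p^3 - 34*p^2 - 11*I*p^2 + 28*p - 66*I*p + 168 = (p - 3)*(p + 2)*(p + 4*I)*(p + 7*I)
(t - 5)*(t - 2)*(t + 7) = t^3 - 39*t + 70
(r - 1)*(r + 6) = r^2 + 5*r - 6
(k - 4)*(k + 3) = k^2 - k - 12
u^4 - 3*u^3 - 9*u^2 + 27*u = u*(u - 3)^2*(u + 3)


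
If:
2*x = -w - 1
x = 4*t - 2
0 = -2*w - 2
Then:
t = 1/2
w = -1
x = 0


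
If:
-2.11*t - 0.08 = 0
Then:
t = -0.04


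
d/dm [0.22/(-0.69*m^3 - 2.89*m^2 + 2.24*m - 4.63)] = (0.4554*m^2 + 1.2716*m - 0.4928)/(0.69*m^3 + 2.89*m^2 - 2.24*m + 4.63)^2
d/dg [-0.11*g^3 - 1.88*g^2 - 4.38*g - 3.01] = -0.33*g^2 - 3.76*g - 4.38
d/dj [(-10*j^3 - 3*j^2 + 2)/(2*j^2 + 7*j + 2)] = (-20*j^4 - 140*j^3 - 81*j^2 - 20*j - 14)/(4*j^4 + 28*j^3 + 57*j^2 + 28*j + 4)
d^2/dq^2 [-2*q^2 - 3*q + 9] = -4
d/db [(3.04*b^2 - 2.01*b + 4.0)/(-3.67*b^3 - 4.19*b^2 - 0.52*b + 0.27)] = (11.1568*b^4 - 14.7534*b^3 + 34.0373*b^2 + 35.1616*b + 1.5373)/(13.4689*b^6 + 30.7546*b^5 + 21.3729*b^4 + 2.3758*b^3 - 1.9922*b^2 - 0.2808*b + 0.0729)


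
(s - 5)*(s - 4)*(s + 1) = s^3 - 8*s^2 + 11*s + 20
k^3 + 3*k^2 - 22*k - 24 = (k - 4)*(k + 1)*(k + 6)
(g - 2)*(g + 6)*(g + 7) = g^3 + 11*g^2 + 16*g - 84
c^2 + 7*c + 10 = (c + 2)*(c + 5)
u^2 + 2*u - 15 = (u - 3)*(u + 5)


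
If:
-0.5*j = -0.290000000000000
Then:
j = 0.58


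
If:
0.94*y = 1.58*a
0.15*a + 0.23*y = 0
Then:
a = 0.00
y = 0.00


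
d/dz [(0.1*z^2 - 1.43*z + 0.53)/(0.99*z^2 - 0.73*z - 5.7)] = (1.3427*z^2 - 2.1894*z + 8.5379)/(0.9801*z^4 - 1.4454*z^3 - 10.7531*z^2 + 8.322*z + 32.49)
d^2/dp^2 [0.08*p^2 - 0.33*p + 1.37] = 0.160000000000000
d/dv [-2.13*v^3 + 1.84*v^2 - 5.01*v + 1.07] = -6.39*v^2 + 3.68*v - 5.01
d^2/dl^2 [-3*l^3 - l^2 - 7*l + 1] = -18*l - 2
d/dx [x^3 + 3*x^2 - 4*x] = 3*x^2 + 6*x - 4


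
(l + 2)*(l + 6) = l^2 + 8*l + 12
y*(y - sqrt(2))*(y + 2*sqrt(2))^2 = y^4 + 3*sqrt(2)*y^3 - 8*sqrt(2)*y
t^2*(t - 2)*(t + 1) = t^4 - t^3 - 2*t^2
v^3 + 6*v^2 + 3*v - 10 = (v - 1)*(v + 2)*(v + 5)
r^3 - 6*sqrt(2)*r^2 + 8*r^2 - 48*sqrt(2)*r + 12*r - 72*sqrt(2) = (r + 2)*(r + 6)*(r - 6*sqrt(2))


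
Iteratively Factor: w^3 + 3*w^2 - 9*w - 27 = (w - 3)*(w^2 + 6*w + 9) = (w - 3)*(w + 3)*(w + 3)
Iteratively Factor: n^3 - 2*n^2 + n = (n - 1)*(n^2 - n) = n*(n - 1)*(n - 1)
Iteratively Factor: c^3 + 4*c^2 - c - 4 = (c + 4)*(c^2 - 1) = (c + 1)*(c + 4)*(c - 1)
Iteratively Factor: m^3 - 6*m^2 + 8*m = (m)*(m^2 - 6*m + 8) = m*(m - 2)*(m - 4)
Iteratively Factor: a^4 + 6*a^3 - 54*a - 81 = (a + 3)*(a^3 + 3*a^2 - 9*a - 27) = (a + 3)^2*(a^2 - 9) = (a + 3)^3*(a - 3)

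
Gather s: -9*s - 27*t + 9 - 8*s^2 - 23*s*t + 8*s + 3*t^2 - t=-8*s^2 + s*(-23*t - 1) + 3*t^2 - 28*t + 9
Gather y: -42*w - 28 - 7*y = -42*w - 7*y - 28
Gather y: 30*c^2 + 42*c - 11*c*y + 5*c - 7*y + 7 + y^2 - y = 30*c^2 + 47*c + y^2 + y*(-11*c - 8) + 7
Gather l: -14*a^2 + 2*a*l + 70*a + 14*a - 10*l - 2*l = -14*a^2 + 84*a + l*(2*a - 12)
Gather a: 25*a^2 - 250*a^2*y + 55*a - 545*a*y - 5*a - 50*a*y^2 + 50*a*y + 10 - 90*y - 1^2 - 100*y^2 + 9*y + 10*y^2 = a^2*(25 - 250*y) + a*(-50*y^2 - 495*y + 50) - 90*y^2 - 81*y + 9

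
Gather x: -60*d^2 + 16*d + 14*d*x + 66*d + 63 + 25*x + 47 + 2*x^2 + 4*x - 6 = -60*d^2 + 82*d + 2*x^2 + x*(14*d + 29) + 104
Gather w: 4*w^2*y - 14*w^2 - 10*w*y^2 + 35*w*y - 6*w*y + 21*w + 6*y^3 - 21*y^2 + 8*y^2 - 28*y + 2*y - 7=w^2*(4*y - 14) + w*(-10*y^2 + 29*y + 21) + 6*y^3 - 13*y^2 - 26*y - 7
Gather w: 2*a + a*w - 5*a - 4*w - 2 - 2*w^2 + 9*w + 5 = -3*a - 2*w^2 + w*(a + 5) + 3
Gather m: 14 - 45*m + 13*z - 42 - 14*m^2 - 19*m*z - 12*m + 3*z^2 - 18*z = -14*m^2 + m*(-19*z - 57) + 3*z^2 - 5*z - 28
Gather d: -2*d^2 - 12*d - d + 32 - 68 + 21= -2*d^2 - 13*d - 15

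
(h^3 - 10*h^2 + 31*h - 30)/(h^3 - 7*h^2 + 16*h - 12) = (h - 5)/(h - 2)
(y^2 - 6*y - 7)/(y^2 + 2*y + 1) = (y - 7)/(y + 1)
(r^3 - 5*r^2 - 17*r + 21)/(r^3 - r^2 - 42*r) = (r^2 + 2*r - 3)/(r*(r + 6))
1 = 1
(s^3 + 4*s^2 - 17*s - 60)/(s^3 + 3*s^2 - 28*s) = (s^2 + 8*s + 15)/(s*(s + 7))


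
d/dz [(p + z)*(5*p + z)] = 6*p + 2*z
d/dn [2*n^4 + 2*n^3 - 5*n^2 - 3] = 2*n*(4*n^2 + 3*n - 5)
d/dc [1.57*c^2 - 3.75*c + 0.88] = 3.14*c - 3.75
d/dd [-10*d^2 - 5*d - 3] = -20*d - 5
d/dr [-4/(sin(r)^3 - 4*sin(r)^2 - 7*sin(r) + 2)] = 4*(3*sin(r)^2 - 8*sin(r) - 7)*cos(r)/(sin(r)^3 - 4*sin(r)^2 - 7*sin(r) + 2)^2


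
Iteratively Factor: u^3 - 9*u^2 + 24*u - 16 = (u - 4)*(u^2 - 5*u + 4) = (u - 4)*(u - 1)*(u - 4)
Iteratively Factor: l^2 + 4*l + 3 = (l + 3)*(l + 1)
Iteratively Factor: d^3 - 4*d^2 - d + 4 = (d + 1)*(d^2 - 5*d + 4) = (d - 4)*(d + 1)*(d - 1)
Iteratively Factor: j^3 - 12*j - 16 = (j + 2)*(j^2 - 2*j - 8) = (j + 2)^2*(j - 4)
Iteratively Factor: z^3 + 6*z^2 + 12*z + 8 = (z + 2)*(z^2 + 4*z + 4) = (z + 2)^2*(z + 2)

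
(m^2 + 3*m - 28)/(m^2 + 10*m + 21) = (m - 4)/(m + 3)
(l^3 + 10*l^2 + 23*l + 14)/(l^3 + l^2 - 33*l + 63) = (l^2 + 3*l + 2)/(l^2 - 6*l + 9)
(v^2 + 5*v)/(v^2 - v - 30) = v/(v - 6)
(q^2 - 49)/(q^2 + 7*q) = (q - 7)/q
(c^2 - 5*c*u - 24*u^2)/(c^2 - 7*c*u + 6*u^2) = (c^2 - 5*c*u - 24*u^2)/(c^2 - 7*c*u + 6*u^2)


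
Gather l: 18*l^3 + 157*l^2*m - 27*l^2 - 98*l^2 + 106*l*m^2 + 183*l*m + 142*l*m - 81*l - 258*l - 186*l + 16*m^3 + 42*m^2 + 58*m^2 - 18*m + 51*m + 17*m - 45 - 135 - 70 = 18*l^3 + l^2*(157*m - 125) + l*(106*m^2 + 325*m - 525) + 16*m^3 + 100*m^2 + 50*m - 250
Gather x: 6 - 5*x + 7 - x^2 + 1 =-x^2 - 5*x + 14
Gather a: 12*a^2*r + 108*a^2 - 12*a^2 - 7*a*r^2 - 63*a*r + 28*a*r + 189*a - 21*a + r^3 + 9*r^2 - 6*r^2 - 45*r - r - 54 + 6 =a^2*(12*r + 96) + a*(-7*r^2 - 35*r + 168) + r^3 + 3*r^2 - 46*r - 48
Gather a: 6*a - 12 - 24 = 6*a - 36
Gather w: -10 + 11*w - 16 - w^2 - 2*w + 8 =-w^2 + 9*w - 18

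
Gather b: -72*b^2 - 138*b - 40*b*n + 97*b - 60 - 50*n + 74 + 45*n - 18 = -72*b^2 + b*(-40*n - 41) - 5*n - 4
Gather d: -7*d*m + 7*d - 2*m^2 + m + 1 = d*(7 - 7*m) - 2*m^2 + m + 1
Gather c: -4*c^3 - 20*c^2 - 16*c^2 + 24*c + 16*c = -4*c^3 - 36*c^2 + 40*c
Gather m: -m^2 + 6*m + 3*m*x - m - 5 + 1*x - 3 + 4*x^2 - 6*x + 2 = -m^2 + m*(3*x + 5) + 4*x^2 - 5*x - 6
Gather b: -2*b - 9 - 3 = -2*b - 12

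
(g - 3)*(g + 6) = g^2 + 3*g - 18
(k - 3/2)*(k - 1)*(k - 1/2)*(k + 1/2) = k^4 - 5*k^3/2 + 5*k^2/4 + 5*k/8 - 3/8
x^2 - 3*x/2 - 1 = (x - 2)*(x + 1/2)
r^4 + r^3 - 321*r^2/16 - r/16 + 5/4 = (r - 4)*(r - 1/4)*(r + 1/4)*(r + 5)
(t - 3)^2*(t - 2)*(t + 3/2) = t^4 - 13*t^3/2 + 9*t^2 + 27*t/2 - 27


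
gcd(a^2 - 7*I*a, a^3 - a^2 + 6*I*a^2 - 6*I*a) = a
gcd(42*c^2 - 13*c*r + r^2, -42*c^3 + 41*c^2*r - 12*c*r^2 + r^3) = -7*c + r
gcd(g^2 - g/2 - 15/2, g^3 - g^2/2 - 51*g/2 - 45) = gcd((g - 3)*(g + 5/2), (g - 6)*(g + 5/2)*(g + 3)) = g + 5/2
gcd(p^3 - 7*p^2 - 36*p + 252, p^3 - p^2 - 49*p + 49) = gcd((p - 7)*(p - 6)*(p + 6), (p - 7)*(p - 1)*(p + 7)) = p - 7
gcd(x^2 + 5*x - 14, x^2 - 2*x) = x - 2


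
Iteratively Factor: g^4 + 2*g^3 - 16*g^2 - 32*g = (g - 4)*(g^3 + 6*g^2 + 8*g) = (g - 4)*(g + 2)*(g^2 + 4*g) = g*(g - 4)*(g + 2)*(g + 4)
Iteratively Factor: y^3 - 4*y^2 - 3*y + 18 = (y - 3)*(y^2 - y - 6) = (y - 3)*(y + 2)*(y - 3)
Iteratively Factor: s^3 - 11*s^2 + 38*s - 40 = (s - 2)*(s^2 - 9*s + 20) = (s - 4)*(s - 2)*(s - 5)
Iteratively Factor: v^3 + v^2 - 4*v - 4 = (v + 1)*(v^2 - 4) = (v + 1)*(v + 2)*(v - 2)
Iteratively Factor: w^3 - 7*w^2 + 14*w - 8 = (w - 1)*(w^2 - 6*w + 8) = (w - 4)*(w - 1)*(w - 2)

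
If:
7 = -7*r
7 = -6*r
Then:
No Solution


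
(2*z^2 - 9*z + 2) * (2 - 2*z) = -4*z^3 + 22*z^2 - 22*z + 4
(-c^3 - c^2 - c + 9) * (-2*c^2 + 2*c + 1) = 2*c^5 - c^3 - 21*c^2 + 17*c + 9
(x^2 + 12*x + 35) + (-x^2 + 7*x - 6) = 19*x + 29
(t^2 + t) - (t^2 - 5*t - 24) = 6*t + 24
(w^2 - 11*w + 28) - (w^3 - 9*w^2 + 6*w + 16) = -w^3 + 10*w^2 - 17*w + 12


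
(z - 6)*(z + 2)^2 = z^3 - 2*z^2 - 20*z - 24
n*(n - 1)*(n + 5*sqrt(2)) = n^3 - n^2 + 5*sqrt(2)*n^2 - 5*sqrt(2)*n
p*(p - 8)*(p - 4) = p^3 - 12*p^2 + 32*p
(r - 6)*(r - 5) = r^2 - 11*r + 30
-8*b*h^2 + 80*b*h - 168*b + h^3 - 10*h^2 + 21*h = (-8*b + h)*(h - 7)*(h - 3)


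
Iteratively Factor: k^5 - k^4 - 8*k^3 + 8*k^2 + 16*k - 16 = (k - 1)*(k^4 - 8*k^2 + 16) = (k - 2)*(k - 1)*(k^3 + 2*k^2 - 4*k - 8) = (k - 2)*(k - 1)*(k + 2)*(k^2 - 4) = (k - 2)^2*(k - 1)*(k + 2)*(k + 2)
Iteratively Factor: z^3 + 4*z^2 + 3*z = (z + 1)*(z^2 + 3*z) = z*(z + 1)*(z + 3)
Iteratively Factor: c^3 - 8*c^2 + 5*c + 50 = (c - 5)*(c^2 - 3*c - 10) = (c - 5)^2*(c + 2)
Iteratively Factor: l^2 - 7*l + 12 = (l - 4)*(l - 3)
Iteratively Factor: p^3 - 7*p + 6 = (p - 1)*(p^2 + p - 6) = (p - 1)*(p + 3)*(p - 2)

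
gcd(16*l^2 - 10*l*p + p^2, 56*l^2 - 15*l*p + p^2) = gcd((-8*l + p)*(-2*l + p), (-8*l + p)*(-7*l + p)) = -8*l + p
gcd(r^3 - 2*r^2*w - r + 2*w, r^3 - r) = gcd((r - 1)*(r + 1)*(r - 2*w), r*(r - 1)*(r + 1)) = r^2 - 1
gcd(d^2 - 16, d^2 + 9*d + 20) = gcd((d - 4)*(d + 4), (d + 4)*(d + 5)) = d + 4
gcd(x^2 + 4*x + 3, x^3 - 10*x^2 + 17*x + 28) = x + 1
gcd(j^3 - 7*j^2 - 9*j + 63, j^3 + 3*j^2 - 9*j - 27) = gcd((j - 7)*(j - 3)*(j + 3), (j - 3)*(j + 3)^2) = j^2 - 9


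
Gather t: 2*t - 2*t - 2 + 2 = 0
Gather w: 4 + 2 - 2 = 4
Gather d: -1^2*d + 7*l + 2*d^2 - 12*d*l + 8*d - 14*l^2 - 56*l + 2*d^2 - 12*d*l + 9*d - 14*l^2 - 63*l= 4*d^2 + d*(16 - 24*l) - 28*l^2 - 112*l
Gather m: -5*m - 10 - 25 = -5*m - 35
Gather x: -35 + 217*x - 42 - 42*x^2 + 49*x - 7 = -42*x^2 + 266*x - 84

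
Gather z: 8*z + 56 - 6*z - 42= 2*z + 14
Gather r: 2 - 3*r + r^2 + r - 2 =r^2 - 2*r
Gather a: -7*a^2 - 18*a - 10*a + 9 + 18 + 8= -7*a^2 - 28*a + 35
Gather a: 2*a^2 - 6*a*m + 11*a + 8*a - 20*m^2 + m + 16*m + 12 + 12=2*a^2 + a*(19 - 6*m) - 20*m^2 + 17*m + 24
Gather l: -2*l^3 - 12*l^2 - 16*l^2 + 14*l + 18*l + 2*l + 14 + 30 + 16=-2*l^3 - 28*l^2 + 34*l + 60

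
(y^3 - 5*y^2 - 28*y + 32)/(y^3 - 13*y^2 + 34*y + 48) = (y^2 + 3*y - 4)/(y^2 - 5*y - 6)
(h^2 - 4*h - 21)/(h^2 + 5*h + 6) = (h - 7)/(h + 2)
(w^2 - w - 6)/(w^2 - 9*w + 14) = (w^2 - w - 6)/(w^2 - 9*w + 14)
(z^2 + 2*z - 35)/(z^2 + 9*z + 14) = (z - 5)/(z + 2)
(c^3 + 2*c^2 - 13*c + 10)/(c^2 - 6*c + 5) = (c^2 + 3*c - 10)/(c - 5)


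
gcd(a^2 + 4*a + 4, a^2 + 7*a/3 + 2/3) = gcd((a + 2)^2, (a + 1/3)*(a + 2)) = a + 2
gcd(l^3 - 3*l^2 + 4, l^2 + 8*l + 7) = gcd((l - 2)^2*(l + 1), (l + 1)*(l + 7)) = l + 1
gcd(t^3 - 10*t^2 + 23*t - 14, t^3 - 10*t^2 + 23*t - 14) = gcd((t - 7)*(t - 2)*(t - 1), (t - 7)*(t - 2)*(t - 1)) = t^3 - 10*t^2 + 23*t - 14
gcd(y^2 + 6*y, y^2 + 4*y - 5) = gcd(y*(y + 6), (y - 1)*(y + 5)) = 1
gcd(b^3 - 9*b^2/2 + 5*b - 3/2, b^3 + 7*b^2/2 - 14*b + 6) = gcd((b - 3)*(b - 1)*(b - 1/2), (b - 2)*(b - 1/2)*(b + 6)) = b - 1/2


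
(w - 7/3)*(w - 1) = w^2 - 10*w/3 + 7/3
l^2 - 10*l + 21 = (l - 7)*(l - 3)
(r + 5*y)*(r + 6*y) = r^2 + 11*r*y + 30*y^2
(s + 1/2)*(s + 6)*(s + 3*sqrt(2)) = s^3 + 3*sqrt(2)*s^2 + 13*s^2/2 + 3*s + 39*sqrt(2)*s/2 + 9*sqrt(2)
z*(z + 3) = z^2 + 3*z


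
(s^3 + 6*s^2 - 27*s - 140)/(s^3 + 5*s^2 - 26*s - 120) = (s + 7)/(s + 6)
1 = 1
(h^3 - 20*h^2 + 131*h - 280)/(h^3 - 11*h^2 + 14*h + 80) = (h - 7)/(h + 2)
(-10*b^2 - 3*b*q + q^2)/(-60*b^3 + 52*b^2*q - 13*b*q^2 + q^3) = (2*b + q)/(12*b^2 - 8*b*q + q^2)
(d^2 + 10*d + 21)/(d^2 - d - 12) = (d + 7)/(d - 4)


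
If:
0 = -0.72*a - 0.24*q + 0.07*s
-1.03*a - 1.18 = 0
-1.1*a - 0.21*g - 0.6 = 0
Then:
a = -1.15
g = 3.14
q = 0.291666666666667*s + 3.43689320388349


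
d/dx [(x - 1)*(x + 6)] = 2*x + 5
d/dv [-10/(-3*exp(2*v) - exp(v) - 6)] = (-60*exp(v) - 10)*exp(v)/(3*exp(2*v) + exp(v) + 6)^2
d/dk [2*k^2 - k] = 4*k - 1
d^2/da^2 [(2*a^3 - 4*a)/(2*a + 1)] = 4*(4*a^3 + 6*a^2 + 3*a + 4)/(8*a^3 + 12*a^2 + 6*a + 1)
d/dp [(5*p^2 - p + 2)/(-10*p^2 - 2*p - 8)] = (-5*p^2 - 10*p + 3)/(25*p^4 + 10*p^3 + 41*p^2 + 8*p + 16)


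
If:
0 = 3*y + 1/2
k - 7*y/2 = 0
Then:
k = -7/12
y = -1/6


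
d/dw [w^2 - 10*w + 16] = 2*w - 10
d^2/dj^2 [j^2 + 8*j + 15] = 2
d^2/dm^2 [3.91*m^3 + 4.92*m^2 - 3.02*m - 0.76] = 23.46*m + 9.84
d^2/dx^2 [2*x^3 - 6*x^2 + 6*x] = 12*x - 12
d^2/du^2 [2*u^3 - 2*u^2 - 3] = 12*u - 4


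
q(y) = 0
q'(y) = 0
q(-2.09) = 0.00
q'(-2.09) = 0.00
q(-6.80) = 0.00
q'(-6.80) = 0.00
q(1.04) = 0.00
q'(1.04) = 0.00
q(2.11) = 0.00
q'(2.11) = 0.00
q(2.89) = 0.00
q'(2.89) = 0.00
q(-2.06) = 0.00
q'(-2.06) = 0.00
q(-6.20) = 0.00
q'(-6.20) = 0.00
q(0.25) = 0.00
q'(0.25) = 0.00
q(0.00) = 0.00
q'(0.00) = 0.00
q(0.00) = 0.00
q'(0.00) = 0.00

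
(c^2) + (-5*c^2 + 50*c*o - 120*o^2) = -4*c^2 + 50*c*o - 120*o^2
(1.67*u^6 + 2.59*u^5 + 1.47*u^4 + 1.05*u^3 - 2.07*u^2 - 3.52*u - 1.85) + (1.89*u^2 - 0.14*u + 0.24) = 1.67*u^6 + 2.59*u^5 + 1.47*u^4 + 1.05*u^3 - 0.18*u^2 - 3.66*u - 1.61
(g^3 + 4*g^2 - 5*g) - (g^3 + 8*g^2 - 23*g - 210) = -4*g^2 + 18*g + 210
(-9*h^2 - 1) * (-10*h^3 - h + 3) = 90*h^5 + 19*h^3 - 27*h^2 + h - 3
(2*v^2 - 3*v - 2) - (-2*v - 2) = 2*v^2 - v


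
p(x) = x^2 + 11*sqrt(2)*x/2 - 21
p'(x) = 2*x + 11*sqrt(2)/2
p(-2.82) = -34.98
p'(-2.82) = 2.14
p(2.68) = 7.03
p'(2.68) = 13.14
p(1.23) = -9.92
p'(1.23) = 10.24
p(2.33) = 2.55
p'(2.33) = 12.44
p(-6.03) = -31.54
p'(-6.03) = -4.28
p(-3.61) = -36.05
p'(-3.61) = 0.56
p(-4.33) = -35.93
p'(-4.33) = -0.88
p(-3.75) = -36.11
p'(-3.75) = 0.28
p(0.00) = -21.00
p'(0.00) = 7.78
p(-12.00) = 29.66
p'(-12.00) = -16.22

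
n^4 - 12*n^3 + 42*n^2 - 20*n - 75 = (n - 5)^2*(n - 3)*(n + 1)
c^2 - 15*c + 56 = (c - 8)*(c - 7)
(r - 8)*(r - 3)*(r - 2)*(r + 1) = r^4 - 12*r^3 + 33*r^2 - 2*r - 48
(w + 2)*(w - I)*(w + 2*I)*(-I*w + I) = -I*w^4 + w^3 - I*w^3 + w^2 - 2*w - 2*I*w + 4*I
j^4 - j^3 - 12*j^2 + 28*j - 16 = (j - 2)^2*(j - 1)*(j + 4)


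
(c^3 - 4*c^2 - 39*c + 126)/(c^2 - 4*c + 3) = (c^2 - c - 42)/(c - 1)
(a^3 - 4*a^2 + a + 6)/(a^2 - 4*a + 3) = (a^2 - a - 2)/(a - 1)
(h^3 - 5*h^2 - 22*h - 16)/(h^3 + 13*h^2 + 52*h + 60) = (h^2 - 7*h - 8)/(h^2 + 11*h + 30)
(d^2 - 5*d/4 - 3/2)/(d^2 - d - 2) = (d + 3/4)/(d + 1)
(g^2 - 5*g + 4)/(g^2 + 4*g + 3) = (g^2 - 5*g + 4)/(g^2 + 4*g + 3)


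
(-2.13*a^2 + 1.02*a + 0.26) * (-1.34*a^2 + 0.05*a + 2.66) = 2.8542*a^4 - 1.4733*a^3 - 5.9632*a^2 + 2.7262*a + 0.6916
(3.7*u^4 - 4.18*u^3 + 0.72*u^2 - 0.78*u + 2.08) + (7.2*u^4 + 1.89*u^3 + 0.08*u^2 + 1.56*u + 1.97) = 10.9*u^4 - 2.29*u^3 + 0.8*u^2 + 0.78*u + 4.05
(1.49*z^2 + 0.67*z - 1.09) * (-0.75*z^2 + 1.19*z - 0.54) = -1.1175*z^4 + 1.2706*z^3 + 0.8102*z^2 - 1.6589*z + 0.5886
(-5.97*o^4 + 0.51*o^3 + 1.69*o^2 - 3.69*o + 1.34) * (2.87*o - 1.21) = -17.1339*o^5 + 8.6874*o^4 + 4.2332*o^3 - 12.6352*o^2 + 8.3107*o - 1.6214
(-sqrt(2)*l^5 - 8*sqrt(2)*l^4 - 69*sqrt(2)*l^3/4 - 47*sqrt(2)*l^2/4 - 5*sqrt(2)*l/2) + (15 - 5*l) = -sqrt(2)*l^5 - 8*sqrt(2)*l^4 - 69*sqrt(2)*l^3/4 - 47*sqrt(2)*l^2/4 - 5*l - 5*sqrt(2)*l/2 + 15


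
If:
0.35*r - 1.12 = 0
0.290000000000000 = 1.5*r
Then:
No Solution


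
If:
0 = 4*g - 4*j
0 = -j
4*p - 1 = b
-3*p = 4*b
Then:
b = -3/19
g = 0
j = 0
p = 4/19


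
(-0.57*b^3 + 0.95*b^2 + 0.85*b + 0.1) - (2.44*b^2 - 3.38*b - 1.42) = -0.57*b^3 - 1.49*b^2 + 4.23*b + 1.52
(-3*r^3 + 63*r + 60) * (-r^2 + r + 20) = 3*r^5 - 3*r^4 - 123*r^3 + 3*r^2 + 1320*r + 1200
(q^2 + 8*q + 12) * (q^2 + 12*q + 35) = q^4 + 20*q^3 + 143*q^2 + 424*q + 420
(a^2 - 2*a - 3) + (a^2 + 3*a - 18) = 2*a^2 + a - 21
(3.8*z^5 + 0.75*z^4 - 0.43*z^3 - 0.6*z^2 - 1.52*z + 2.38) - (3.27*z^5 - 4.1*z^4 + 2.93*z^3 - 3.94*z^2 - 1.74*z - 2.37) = 0.53*z^5 + 4.85*z^4 - 3.36*z^3 + 3.34*z^2 + 0.22*z + 4.75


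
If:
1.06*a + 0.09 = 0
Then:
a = -0.08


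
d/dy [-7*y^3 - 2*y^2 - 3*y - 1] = -21*y^2 - 4*y - 3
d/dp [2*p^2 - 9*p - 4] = 4*p - 9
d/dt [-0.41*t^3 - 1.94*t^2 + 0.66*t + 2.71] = -1.23*t^2 - 3.88*t + 0.66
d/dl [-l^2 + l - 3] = 1 - 2*l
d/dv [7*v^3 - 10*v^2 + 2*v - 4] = 21*v^2 - 20*v + 2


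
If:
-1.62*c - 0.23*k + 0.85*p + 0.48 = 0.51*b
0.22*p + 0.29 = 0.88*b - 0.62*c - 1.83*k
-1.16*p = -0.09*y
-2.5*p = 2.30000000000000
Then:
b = 1.62016304971868*k - 0.0260236536915834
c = -0.652026639108968*k - 0.178227121368699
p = -0.92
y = -11.86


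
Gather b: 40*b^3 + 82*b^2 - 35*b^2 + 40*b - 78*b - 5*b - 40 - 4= 40*b^3 + 47*b^2 - 43*b - 44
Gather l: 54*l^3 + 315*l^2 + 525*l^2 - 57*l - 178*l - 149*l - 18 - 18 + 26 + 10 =54*l^3 + 840*l^2 - 384*l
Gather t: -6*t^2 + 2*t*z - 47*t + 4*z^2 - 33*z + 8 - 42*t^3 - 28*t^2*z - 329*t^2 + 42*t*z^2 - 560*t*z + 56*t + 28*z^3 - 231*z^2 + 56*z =-42*t^3 + t^2*(-28*z - 335) + t*(42*z^2 - 558*z + 9) + 28*z^3 - 227*z^2 + 23*z + 8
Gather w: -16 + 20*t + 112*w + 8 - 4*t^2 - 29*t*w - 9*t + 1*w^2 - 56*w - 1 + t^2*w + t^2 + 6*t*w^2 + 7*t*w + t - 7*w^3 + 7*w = -3*t^2 + 12*t - 7*w^3 + w^2*(6*t + 1) + w*(t^2 - 22*t + 63) - 9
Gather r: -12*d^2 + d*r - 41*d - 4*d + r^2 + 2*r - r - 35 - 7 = -12*d^2 - 45*d + r^2 + r*(d + 1) - 42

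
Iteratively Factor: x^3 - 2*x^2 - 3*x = (x + 1)*(x^2 - 3*x) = (x - 3)*(x + 1)*(x)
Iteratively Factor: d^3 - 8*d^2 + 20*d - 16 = (d - 2)*(d^2 - 6*d + 8) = (d - 2)^2*(d - 4)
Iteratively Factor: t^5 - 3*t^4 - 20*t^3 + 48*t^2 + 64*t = (t - 4)*(t^4 + t^3 - 16*t^2 - 16*t) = (t - 4)*(t + 1)*(t^3 - 16*t) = (t - 4)^2*(t + 1)*(t^2 + 4*t) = (t - 4)^2*(t + 1)*(t + 4)*(t)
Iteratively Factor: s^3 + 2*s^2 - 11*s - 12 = (s + 4)*(s^2 - 2*s - 3) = (s - 3)*(s + 4)*(s + 1)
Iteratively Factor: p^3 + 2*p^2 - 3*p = (p - 1)*(p^2 + 3*p) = p*(p - 1)*(p + 3)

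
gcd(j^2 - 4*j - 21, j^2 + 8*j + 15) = j + 3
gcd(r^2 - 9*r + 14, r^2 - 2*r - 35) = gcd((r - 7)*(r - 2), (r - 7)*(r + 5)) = r - 7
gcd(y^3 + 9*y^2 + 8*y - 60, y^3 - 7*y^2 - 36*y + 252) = y + 6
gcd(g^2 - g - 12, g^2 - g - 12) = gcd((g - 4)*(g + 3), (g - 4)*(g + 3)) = g^2 - g - 12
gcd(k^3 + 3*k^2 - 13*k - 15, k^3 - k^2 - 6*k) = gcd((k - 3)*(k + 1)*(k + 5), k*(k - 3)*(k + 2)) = k - 3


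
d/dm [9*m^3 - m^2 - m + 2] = 27*m^2 - 2*m - 1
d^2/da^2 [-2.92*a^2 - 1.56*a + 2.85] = -5.84000000000000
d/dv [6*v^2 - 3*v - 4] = 12*v - 3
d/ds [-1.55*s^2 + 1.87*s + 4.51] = 1.87 - 3.1*s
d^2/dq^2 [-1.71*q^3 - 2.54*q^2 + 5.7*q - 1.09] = -10.26*q - 5.08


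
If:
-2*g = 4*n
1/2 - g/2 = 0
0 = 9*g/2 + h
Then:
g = 1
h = -9/2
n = -1/2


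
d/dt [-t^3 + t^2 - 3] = t*(2 - 3*t)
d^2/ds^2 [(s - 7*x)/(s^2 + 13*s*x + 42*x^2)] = 2*((s - 7*x)*(2*s + 13*x)^2 - 3*(s + 2*x)*(s^2 + 13*s*x + 42*x^2))/(s^2 + 13*s*x + 42*x^2)^3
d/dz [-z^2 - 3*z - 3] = -2*z - 3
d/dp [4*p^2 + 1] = 8*p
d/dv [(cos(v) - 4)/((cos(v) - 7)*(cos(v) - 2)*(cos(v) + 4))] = (83*cos(v) - 17*cos(2*v) + cos(3*v) + 47)*sin(v)/(2*(cos(v) - 7)^2*(cos(v) - 2)^2*(cos(v) + 4)^2)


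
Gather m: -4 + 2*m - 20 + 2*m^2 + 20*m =2*m^2 + 22*m - 24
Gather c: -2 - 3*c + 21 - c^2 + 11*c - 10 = -c^2 + 8*c + 9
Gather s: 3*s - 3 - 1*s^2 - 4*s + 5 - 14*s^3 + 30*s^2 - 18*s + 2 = -14*s^3 + 29*s^2 - 19*s + 4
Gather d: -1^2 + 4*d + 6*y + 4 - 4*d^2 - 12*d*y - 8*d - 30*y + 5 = -4*d^2 + d*(-12*y - 4) - 24*y + 8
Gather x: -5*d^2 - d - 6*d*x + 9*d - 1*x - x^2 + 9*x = -5*d^2 + 8*d - x^2 + x*(8 - 6*d)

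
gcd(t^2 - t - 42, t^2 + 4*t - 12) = t + 6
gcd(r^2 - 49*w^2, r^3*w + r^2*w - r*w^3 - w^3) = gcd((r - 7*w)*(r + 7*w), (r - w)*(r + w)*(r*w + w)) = 1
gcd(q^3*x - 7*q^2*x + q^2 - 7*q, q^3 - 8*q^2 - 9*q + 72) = 1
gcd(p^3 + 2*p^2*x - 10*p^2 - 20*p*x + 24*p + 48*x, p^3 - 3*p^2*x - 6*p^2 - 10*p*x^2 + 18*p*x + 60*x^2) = p^2 + 2*p*x - 6*p - 12*x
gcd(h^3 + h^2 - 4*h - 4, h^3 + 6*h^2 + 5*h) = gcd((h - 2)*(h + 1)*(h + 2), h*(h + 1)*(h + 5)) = h + 1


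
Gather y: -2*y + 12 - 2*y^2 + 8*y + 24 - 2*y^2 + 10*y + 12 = -4*y^2 + 16*y + 48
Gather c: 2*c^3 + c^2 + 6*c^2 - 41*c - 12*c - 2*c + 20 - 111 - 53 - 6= 2*c^3 + 7*c^2 - 55*c - 150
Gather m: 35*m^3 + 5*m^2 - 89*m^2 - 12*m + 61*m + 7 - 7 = 35*m^3 - 84*m^2 + 49*m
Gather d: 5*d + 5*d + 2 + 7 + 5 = 10*d + 14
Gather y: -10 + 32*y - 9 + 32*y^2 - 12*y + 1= 32*y^2 + 20*y - 18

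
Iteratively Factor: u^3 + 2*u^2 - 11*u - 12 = (u - 3)*(u^2 + 5*u + 4) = (u - 3)*(u + 4)*(u + 1)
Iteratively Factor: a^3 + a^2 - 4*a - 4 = (a - 2)*(a^2 + 3*a + 2) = (a - 2)*(a + 1)*(a + 2)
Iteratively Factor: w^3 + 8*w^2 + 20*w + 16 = (w + 2)*(w^2 + 6*w + 8) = (w + 2)^2*(w + 4)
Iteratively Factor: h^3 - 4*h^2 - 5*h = (h + 1)*(h^2 - 5*h) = h*(h + 1)*(h - 5)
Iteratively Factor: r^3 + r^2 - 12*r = (r - 3)*(r^2 + 4*r) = r*(r - 3)*(r + 4)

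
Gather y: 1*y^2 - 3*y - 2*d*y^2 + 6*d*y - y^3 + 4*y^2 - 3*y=-y^3 + y^2*(5 - 2*d) + y*(6*d - 6)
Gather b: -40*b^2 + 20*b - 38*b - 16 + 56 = -40*b^2 - 18*b + 40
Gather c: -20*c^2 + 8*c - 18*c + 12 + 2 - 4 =-20*c^2 - 10*c + 10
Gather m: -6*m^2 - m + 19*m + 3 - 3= -6*m^2 + 18*m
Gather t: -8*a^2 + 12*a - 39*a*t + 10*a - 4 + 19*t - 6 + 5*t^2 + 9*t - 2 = -8*a^2 + 22*a + 5*t^2 + t*(28 - 39*a) - 12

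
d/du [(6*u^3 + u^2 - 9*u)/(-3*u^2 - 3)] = (-6*u^4 - 27*u^2 - 2*u + 9)/(3*(u^4 + 2*u^2 + 1))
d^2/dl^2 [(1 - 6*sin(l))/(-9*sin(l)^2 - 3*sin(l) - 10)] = 9*(-54*sin(l)^5 + 54*sin(l)^4 + 477*sin(l)^3 - 73*sin(l)^2 - 448*sin(l) - 22)/(9*sin(l)^2 + 3*sin(l) + 10)^3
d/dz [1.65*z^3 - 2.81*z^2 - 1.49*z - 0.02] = 4.95*z^2 - 5.62*z - 1.49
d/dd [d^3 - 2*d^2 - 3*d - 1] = 3*d^2 - 4*d - 3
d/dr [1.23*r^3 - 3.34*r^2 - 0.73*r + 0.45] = 3.69*r^2 - 6.68*r - 0.73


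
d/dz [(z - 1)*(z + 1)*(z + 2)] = 3*z^2 + 4*z - 1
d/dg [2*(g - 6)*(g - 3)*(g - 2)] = 6*g^2 - 44*g + 72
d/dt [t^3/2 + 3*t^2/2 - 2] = 3*t*(t + 2)/2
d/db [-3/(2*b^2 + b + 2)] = 3*(4*b + 1)/(2*b^2 + b + 2)^2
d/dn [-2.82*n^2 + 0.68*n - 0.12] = 0.68 - 5.64*n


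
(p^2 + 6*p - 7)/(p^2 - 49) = (p - 1)/(p - 7)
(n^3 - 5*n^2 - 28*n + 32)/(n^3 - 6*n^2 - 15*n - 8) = (n^2 + 3*n - 4)/(n^2 + 2*n + 1)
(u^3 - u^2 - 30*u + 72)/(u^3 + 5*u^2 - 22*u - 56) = (u^2 + 3*u - 18)/(u^2 + 9*u + 14)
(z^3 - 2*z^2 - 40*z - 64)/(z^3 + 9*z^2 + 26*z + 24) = (z - 8)/(z + 3)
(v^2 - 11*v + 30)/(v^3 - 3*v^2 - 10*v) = (v - 6)/(v*(v + 2))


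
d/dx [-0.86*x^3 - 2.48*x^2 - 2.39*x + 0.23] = -2.58*x^2 - 4.96*x - 2.39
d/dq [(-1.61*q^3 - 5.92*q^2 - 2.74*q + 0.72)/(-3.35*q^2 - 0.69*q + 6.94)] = (5.3935*q^4 + 2.2218*q^3 - 38.6144*q^2 - 77.3456*q - 18.5188)/(11.2225*q^4 + 4.623*q^3 - 46.0219*q^2 - 9.5772*q + 48.1636)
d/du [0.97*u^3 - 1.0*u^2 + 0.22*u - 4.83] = 2.91*u^2 - 2.0*u + 0.22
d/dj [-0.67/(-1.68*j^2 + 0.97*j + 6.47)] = (0.6499 - 2.2512*j)/(-1.68*j^2 + 0.97*j + 6.47)^2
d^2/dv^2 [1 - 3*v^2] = -6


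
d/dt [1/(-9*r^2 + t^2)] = -2*t/(9*r^2 - t^2)^2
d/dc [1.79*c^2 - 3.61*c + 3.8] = 3.58*c - 3.61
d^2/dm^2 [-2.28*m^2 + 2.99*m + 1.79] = -4.56000000000000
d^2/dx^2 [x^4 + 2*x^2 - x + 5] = 12*x^2 + 4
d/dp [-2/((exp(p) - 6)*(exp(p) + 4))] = 4*(exp(p) - 1)*exp(p)/((exp(p) - 6)^2*(exp(p) + 4)^2)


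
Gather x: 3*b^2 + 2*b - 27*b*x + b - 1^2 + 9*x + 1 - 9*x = 3*b^2 - 27*b*x + 3*b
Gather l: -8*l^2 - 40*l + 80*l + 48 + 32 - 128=-8*l^2 + 40*l - 48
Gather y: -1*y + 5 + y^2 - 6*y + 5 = y^2 - 7*y + 10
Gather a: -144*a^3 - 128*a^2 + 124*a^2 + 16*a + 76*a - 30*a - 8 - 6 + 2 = -144*a^3 - 4*a^2 + 62*a - 12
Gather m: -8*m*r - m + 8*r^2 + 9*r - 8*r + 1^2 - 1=m*(-8*r - 1) + 8*r^2 + r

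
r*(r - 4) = r^2 - 4*r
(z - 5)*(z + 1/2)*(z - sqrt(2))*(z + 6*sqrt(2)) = z^4 - 9*z^3/2 + 5*sqrt(2)*z^3 - 45*sqrt(2)*z^2/2 - 29*z^2/2 - 25*sqrt(2)*z/2 + 54*z + 30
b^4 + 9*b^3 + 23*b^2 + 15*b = b*(b + 1)*(b + 3)*(b + 5)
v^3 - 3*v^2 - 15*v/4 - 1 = (v - 4)*(v + 1/2)^2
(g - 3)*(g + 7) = g^2 + 4*g - 21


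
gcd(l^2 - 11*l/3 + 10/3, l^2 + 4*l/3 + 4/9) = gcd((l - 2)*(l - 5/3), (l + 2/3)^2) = 1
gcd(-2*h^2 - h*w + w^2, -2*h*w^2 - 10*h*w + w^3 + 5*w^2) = -2*h + w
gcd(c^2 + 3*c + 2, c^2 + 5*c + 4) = c + 1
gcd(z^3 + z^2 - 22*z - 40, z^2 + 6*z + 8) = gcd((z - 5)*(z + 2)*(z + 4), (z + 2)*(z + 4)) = z^2 + 6*z + 8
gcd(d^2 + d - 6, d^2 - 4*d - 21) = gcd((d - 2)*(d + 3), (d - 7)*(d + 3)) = d + 3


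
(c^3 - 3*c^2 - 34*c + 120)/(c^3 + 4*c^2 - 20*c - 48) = (c - 5)/(c + 2)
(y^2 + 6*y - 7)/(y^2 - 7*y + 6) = (y + 7)/(y - 6)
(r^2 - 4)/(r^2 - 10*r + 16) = (r + 2)/(r - 8)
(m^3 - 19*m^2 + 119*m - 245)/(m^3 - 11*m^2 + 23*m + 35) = (m - 7)/(m + 1)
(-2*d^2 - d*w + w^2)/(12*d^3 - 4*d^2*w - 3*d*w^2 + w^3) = (d + w)/(-6*d^2 - d*w + w^2)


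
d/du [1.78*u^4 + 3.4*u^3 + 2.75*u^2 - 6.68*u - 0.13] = 7.12*u^3 + 10.2*u^2 + 5.5*u - 6.68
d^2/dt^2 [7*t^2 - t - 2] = 14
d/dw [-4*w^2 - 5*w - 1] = -8*w - 5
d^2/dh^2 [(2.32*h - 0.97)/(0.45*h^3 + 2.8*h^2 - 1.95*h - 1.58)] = (2.8188*h^5 + 15.1821*h^4 + 20.894*h^3 - 20.72751*h^2 + 89.22126*h - 30.25525)/(0.091125*h^9 + 1.701*h^8 + 9.399375*h^7 + 6.25015*h^6 - 52.675425*h^5 + 3.09809999999999*h^4 + 47.716065*h^3 + 2.94591*h^2 - 14.60394*h - 3.944312)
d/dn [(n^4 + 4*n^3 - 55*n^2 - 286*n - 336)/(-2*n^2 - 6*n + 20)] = (-2*n^5 - 13*n^4 + 16*n^3 - n^2 - 1772*n - 3868)/(2*(n^4 + 6*n^3 - 11*n^2 - 60*n + 100))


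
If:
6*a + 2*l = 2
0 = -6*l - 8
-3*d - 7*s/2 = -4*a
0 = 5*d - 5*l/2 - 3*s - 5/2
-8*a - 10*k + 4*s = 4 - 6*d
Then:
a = 7/9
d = 77/318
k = -961/1590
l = -4/3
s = 325/477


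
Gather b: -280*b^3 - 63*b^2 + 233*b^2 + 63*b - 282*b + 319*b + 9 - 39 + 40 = -280*b^3 + 170*b^2 + 100*b + 10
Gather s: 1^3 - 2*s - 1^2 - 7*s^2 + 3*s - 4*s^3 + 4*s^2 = -4*s^3 - 3*s^2 + s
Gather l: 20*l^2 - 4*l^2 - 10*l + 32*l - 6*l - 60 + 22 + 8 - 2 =16*l^2 + 16*l - 32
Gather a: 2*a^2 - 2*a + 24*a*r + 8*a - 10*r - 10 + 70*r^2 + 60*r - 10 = 2*a^2 + a*(24*r + 6) + 70*r^2 + 50*r - 20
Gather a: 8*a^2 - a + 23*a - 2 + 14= 8*a^2 + 22*a + 12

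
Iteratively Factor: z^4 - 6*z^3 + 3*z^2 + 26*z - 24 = (z - 4)*(z^3 - 2*z^2 - 5*z + 6) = (z - 4)*(z - 3)*(z^2 + z - 2) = (z - 4)*(z - 3)*(z - 1)*(z + 2)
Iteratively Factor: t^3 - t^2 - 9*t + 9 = (t - 3)*(t^2 + 2*t - 3) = (t - 3)*(t + 3)*(t - 1)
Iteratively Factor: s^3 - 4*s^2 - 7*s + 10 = (s + 2)*(s^2 - 6*s + 5) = (s - 5)*(s + 2)*(s - 1)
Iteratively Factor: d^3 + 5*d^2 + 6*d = (d + 3)*(d^2 + 2*d) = (d + 2)*(d + 3)*(d)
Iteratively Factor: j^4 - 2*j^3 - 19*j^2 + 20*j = (j + 4)*(j^3 - 6*j^2 + 5*j) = (j - 5)*(j + 4)*(j^2 - j) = (j - 5)*(j - 1)*(j + 4)*(j)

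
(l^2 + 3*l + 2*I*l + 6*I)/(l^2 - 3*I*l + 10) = (l + 3)/(l - 5*I)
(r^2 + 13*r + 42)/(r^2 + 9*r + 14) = (r + 6)/(r + 2)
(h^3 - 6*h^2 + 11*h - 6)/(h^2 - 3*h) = h - 3 + 2/h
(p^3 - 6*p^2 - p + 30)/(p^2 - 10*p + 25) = (p^2 - p - 6)/(p - 5)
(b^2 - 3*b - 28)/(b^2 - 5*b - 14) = (b + 4)/(b + 2)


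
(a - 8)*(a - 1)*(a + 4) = a^3 - 5*a^2 - 28*a + 32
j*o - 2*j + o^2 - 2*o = (j + o)*(o - 2)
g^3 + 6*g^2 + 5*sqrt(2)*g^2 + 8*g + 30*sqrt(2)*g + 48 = (g + 6)*(g + sqrt(2))*(g + 4*sqrt(2))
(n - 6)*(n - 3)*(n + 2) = n^3 - 7*n^2 + 36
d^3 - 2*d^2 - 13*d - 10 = (d - 5)*(d + 1)*(d + 2)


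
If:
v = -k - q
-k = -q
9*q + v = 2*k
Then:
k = 0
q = 0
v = 0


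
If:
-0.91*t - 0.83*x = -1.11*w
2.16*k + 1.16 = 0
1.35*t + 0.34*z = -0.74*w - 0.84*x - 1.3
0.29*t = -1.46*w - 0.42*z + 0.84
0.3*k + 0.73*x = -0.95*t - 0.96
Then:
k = -0.54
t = -15.84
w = 1.61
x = 19.51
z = 7.34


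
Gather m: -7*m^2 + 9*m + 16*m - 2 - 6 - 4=-7*m^2 + 25*m - 12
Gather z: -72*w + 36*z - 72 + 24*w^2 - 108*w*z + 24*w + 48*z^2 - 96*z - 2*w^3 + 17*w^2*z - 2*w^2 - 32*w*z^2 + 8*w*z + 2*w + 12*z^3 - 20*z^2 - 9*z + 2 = -2*w^3 + 22*w^2 - 46*w + 12*z^3 + z^2*(28 - 32*w) + z*(17*w^2 - 100*w - 69) - 70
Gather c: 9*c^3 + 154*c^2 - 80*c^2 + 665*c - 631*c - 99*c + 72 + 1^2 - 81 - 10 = 9*c^3 + 74*c^2 - 65*c - 18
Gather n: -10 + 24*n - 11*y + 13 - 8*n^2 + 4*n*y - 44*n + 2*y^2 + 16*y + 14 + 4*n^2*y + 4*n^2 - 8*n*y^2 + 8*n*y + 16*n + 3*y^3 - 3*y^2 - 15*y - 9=n^2*(4*y - 4) + n*(-8*y^2 + 12*y - 4) + 3*y^3 - y^2 - 10*y + 8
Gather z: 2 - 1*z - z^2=-z^2 - z + 2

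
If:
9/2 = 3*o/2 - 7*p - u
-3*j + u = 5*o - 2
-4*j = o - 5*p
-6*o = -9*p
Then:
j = -5/34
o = -30/119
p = -20/119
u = -881/238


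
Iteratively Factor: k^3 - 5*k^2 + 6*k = (k - 3)*(k^2 - 2*k) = (k - 3)*(k - 2)*(k)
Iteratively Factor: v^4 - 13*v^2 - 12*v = (v + 1)*(v^3 - v^2 - 12*v) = v*(v + 1)*(v^2 - v - 12) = v*(v + 1)*(v + 3)*(v - 4)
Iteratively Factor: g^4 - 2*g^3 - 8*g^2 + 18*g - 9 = (g - 1)*(g^3 - g^2 - 9*g + 9) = (g - 1)^2*(g^2 - 9) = (g - 3)*(g - 1)^2*(g + 3)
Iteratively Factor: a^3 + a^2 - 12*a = (a)*(a^2 + a - 12) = a*(a + 4)*(a - 3)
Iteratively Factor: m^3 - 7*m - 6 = (m - 3)*(m^2 + 3*m + 2) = (m - 3)*(m + 1)*(m + 2)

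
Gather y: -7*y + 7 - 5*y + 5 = 12 - 12*y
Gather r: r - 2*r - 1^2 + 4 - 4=-r - 1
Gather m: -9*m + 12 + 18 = 30 - 9*m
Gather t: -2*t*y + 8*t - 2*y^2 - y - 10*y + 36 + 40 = t*(8 - 2*y) - 2*y^2 - 11*y + 76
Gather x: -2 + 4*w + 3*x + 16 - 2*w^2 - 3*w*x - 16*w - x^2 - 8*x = -2*w^2 - 12*w - x^2 + x*(-3*w - 5) + 14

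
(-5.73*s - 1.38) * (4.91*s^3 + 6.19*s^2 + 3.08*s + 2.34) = -28.1343*s^4 - 42.2445*s^3 - 26.1906*s^2 - 17.6586*s - 3.2292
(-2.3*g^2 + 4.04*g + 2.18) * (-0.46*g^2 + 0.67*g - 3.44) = 1.058*g^4 - 3.3994*g^3 + 9.616*g^2 - 12.437*g - 7.4992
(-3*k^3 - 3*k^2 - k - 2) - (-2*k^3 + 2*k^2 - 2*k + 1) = -k^3 - 5*k^2 + k - 3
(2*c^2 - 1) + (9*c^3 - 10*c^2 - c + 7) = 9*c^3 - 8*c^2 - c + 6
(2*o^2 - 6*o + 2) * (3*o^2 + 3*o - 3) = 6*o^4 - 12*o^3 - 18*o^2 + 24*o - 6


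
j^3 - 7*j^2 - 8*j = j*(j - 8)*(j + 1)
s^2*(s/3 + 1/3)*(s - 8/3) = s^4/3 - 5*s^3/9 - 8*s^2/9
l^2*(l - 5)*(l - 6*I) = l^4 - 5*l^3 - 6*I*l^3 + 30*I*l^2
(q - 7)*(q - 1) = q^2 - 8*q + 7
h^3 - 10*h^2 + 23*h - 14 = (h - 7)*(h - 2)*(h - 1)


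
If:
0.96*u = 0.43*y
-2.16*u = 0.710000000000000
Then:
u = -0.33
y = -0.73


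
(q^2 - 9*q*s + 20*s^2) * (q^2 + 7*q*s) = q^4 - 2*q^3*s - 43*q^2*s^2 + 140*q*s^3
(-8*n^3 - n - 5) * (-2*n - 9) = 16*n^4 + 72*n^3 + 2*n^2 + 19*n + 45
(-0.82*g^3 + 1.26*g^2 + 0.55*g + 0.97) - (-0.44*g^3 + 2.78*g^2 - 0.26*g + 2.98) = -0.38*g^3 - 1.52*g^2 + 0.81*g - 2.01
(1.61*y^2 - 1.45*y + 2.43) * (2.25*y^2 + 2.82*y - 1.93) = 3.6225*y^4 + 1.2777*y^3 - 1.7288*y^2 + 9.6511*y - 4.6899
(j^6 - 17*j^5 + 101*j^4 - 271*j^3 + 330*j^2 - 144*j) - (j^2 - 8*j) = j^6 - 17*j^5 + 101*j^4 - 271*j^3 + 329*j^2 - 136*j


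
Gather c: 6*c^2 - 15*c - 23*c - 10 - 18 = 6*c^2 - 38*c - 28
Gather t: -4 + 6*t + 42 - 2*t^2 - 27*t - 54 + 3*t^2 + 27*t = t^2 + 6*t - 16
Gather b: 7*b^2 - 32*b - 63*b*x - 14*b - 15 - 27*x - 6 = 7*b^2 + b*(-63*x - 46) - 27*x - 21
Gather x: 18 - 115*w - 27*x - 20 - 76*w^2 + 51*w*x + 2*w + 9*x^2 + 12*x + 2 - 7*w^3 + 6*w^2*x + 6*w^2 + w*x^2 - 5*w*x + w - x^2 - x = -7*w^3 - 70*w^2 - 112*w + x^2*(w + 8) + x*(6*w^2 + 46*w - 16)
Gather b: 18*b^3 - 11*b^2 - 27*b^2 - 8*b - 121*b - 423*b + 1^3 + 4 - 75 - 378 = 18*b^3 - 38*b^2 - 552*b - 448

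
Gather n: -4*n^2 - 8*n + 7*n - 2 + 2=-4*n^2 - n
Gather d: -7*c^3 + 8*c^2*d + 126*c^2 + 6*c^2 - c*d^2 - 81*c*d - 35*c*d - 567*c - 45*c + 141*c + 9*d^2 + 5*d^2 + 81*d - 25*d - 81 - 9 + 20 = -7*c^3 + 132*c^2 - 471*c + d^2*(14 - c) + d*(8*c^2 - 116*c + 56) - 70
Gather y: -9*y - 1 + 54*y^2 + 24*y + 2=54*y^2 + 15*y + 1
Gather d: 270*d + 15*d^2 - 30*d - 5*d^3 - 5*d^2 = -5*d^3 + 10*d^2 + 240*d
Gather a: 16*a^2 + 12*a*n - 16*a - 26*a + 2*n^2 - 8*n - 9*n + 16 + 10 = 16*a^2 + a*(12*n - 42) + 2*n^2 - 17*n + 26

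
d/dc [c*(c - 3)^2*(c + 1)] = 4*c^3 - 15*c^2 + 6*c + 9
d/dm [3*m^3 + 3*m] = 9*m^2 + 3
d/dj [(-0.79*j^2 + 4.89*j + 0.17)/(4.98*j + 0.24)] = (-3.9342*j^2 - 0.379200000000001*j + 0.327)/(24.8004*j^2 + 2.3904*j + 0.0576)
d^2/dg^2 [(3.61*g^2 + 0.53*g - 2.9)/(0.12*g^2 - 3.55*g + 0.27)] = (3.090984*g^3 - 0.952343999999982*g^2 + 7.309368*g - 71.364232)/(0.001728*g^6 - 0.15336*g^5 + 4.548564*g^4 - 45.428995*g^3 + 10.234269*g^2 - 0.776385*g + 0.019683)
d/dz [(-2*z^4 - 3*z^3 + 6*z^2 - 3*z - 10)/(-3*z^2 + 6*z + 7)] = (12*z^5 - 27*z^4 - 92*z^3 - 36*z^2 + 24*z + 39)/(9*z^4 - 36*z^3 - 6*z^2 + 84*z + 49)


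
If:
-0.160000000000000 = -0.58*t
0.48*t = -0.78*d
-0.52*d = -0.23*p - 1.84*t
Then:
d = -0.17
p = -2.59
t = 0.28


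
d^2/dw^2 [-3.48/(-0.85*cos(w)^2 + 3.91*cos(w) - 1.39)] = (-10.0572*(1 - cos(w)^2)^2 + 34.69734*cos(w)^3 - 41.784708*cos(w)^2 - 88.308132*cos(w) + 108.239136)/(0.85*cos(w)^2 - 3.91*cos(w) + 1.39)^3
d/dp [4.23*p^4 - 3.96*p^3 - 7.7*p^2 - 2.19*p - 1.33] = 16.92*p^3 - 11.88*p^2 - 15.4*p - 2.19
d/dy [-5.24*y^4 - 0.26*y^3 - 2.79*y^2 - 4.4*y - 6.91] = -20.96*y^3 - 0.78*y^2 - 5.58*y - 4.4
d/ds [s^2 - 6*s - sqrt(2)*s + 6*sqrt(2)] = 2*s - 6 - sqrt(2)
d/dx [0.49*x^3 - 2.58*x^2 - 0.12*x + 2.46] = 1.47*x^2 - 5.16*x - 0.12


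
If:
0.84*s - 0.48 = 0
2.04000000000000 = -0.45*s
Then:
No Solution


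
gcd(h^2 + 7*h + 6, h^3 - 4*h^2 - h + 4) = h + 1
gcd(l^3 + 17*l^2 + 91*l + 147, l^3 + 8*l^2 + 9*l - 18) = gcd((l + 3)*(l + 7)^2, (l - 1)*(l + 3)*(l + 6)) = l + 3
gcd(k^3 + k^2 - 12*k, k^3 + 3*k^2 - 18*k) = k^2 - 3*k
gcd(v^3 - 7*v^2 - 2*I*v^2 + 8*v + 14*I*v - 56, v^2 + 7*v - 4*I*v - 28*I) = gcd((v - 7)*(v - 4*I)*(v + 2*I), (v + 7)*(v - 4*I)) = v - 4*I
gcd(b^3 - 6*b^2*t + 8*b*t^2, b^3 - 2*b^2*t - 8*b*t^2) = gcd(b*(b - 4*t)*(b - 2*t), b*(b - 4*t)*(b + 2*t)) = -b^2 + 4*b*t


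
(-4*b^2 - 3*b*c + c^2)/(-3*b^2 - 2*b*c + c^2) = (4*b - c)/(3*b - c)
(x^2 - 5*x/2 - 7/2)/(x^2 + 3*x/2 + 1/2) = (2*x - 7)/(2*x + 1)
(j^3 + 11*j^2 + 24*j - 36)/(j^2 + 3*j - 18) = (j^2 + 5*j - 6)/(j - 3)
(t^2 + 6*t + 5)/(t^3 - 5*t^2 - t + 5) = (t + 5)/(t^2 - 6*t + 5)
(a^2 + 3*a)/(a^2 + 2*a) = (a + 3)/(a + 2)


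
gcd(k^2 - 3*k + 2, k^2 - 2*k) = k - 2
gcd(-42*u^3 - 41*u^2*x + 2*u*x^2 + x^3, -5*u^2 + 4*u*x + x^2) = 1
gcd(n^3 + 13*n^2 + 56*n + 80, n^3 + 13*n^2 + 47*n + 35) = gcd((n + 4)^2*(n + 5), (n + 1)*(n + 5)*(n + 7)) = n + 5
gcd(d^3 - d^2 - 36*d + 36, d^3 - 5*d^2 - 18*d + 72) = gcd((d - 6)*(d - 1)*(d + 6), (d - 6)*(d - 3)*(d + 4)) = d - 6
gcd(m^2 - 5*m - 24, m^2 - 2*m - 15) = m + 3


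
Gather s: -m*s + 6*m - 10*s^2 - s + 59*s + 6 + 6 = 6*m - 10*s^2 + s*(58 - m) + 12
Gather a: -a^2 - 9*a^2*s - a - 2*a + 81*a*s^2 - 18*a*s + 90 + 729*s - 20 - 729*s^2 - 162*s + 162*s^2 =a^2*(-9*s - 1) + a*(81*s^2 - 18*s - 3) - 567*s^2 + 567*s + 70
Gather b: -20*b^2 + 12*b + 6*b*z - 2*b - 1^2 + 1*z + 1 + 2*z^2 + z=-20*b^2 + b*(6*z + 10) + 2*z^2 + 2*z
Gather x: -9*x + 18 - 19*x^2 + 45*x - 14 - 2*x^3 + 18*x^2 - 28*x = -2*x^3 - x^2 + 8*x + 4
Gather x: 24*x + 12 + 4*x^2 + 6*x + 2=4*x^2 + 30*x + 14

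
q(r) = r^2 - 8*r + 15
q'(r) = 2*r - 8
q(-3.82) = 60.15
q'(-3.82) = -15.64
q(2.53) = 1.16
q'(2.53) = -2.94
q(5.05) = 0.10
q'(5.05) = 2.10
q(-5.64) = 91.93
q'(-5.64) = -19.28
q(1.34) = 6.08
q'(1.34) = -5.32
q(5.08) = 0.17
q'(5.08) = 2.16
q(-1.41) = 28.27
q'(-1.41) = -10.82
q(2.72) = 0.64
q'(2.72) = -2.56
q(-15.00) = 360.00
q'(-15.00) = -38.00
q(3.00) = 0.00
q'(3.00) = -2.00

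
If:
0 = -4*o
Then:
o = 0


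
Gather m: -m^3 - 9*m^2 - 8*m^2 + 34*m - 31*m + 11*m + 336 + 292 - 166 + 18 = -m^3 - 17*m^2 + 14*m + 480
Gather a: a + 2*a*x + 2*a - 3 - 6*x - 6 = a*(2*x + 3) - 6*x - 9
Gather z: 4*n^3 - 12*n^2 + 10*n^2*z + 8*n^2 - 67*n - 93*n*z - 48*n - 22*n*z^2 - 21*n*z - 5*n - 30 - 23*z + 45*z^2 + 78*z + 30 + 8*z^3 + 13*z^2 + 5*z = 4*n^3 - 4*n^2 - 120*n + 8*z^3 + z^2*(58 - 22*n) + z*(10*n^2 - 114*n + 60)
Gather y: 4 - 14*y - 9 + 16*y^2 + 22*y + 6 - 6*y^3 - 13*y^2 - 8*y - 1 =-6*y^3 + 3*y^2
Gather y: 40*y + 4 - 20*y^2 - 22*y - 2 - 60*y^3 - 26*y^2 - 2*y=-60*y^3 - 46*y^2 + 16*y + 2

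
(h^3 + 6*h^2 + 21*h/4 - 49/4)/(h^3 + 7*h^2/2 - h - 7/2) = (h + 7/2)/(h + 1)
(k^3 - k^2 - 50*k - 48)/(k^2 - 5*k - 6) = (k^2 - 2*k - 48)/(k - 6)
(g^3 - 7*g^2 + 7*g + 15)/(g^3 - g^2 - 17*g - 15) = (g - 3)/(g + 3)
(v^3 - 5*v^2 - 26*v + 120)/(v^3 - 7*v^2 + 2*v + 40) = (v^2 - v - 30)/(v^2 - 3*v - 10)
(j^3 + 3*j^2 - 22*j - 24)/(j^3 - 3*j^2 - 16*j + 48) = (j^2 + 7*j + 6)/(j^2 + j - 12)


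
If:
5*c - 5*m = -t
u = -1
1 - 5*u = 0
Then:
No Solution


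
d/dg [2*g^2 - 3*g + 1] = 4*g - 3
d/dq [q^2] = 2*q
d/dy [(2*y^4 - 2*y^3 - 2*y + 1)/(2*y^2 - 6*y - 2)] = (2*y^5 - 10*y^4 + 2*y^3 + 4*y^2 - y + 5/2)/(y^4 - 6*y^3 + 7*y^2 + 6*y + 1)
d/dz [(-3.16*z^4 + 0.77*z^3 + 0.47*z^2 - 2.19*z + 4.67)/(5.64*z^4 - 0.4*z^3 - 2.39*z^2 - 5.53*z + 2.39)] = (-3.0788*z^6 + 9.8032*z^5 + 87.8269*z^4 - 145.833*z^3 + 3.2917*z^2 + 24.5692*z + 20.591)/(31.8096*z^8 - 4.512*z^7 - 26.7992*z^6 - 60.4664*z^5 + 37.0953*z^4 + 24.5214*z^3 + 19.1567*z^2 - 26.4334*z + 5.7121)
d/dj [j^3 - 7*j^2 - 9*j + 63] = 3*j^2 - 14*j - 9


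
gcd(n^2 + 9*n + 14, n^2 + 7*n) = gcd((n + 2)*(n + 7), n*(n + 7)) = n + 7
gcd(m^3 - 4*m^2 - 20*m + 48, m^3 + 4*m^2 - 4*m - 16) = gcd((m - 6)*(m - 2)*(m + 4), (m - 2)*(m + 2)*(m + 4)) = m^2 + 2*m - 8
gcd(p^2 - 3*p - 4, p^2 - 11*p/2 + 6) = p - 4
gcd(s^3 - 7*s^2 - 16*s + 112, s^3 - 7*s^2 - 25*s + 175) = s - 7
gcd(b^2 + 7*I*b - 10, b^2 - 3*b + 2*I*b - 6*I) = b + 2*I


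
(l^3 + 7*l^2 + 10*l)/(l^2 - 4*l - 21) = l*(l^2 + 7*l + 10)/(l^2 - 4*l - 21)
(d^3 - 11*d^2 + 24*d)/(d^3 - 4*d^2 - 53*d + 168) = d/(d + 7)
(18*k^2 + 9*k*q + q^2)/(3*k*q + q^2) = (6*k + q)/q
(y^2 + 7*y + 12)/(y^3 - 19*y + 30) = (y^2 + 7*y + 12)/(y^3 - 19*y + 30)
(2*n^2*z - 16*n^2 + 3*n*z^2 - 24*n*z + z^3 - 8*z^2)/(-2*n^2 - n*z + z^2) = (2*n*z - 16*n + z^2 - 8*z)/(-2*n + z)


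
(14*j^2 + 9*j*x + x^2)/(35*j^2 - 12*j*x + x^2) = (14*j^2 + 9*j*x + x^2)/(35*j^2 - 12*j*x + x^2)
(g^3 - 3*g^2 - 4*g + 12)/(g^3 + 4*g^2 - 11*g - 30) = (g - 2)/(g + 5)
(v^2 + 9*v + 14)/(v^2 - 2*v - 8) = (v + 7)/(v - 4)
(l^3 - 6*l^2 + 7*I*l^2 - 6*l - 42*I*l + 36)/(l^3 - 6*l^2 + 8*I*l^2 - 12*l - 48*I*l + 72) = (l + I)/(l + 2*I)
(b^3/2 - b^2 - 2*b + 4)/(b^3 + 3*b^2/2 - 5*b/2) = (b^3 - 2*b^2 - 4*b + 8)/(b*(2*b^2 + 3*b - 5))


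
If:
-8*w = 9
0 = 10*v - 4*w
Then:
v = -9/20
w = -9/8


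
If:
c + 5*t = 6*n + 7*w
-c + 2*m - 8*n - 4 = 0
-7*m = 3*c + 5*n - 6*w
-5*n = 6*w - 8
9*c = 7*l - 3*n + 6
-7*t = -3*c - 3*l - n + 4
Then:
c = 318596/126181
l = 269574/126181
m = 113980/126181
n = -74420/126181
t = 169338/126181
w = 230258/126181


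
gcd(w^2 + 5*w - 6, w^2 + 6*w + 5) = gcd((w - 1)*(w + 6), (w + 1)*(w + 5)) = 1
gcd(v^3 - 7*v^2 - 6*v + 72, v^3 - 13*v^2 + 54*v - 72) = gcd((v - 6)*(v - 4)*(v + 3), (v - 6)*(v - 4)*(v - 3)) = v^2 - 10*v + 24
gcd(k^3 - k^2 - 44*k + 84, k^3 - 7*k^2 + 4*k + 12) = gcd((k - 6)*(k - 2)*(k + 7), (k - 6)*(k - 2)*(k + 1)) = k^2 - 8*k + 12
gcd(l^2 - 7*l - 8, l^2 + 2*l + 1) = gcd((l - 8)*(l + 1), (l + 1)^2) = l + 1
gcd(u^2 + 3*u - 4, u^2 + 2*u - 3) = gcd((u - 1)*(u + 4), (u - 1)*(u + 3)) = u - 1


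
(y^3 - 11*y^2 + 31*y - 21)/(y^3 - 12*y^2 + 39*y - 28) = (y - 3)/(y - 4)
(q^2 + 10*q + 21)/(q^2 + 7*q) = (q + 3)/q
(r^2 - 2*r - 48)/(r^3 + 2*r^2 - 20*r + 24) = (r - 8)/(r^2 - 4*r + 4)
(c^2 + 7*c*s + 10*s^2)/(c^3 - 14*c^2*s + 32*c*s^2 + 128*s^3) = (c + 5*s)/(c^2 - 16*c*s + 64*s^2)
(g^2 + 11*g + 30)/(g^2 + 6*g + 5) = (g + 6)/(g + 1)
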